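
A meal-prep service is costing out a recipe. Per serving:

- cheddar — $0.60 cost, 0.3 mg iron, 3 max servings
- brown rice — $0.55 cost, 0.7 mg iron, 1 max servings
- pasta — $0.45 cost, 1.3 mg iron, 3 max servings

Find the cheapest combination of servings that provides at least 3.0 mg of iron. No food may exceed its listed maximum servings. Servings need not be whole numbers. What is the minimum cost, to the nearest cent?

Cost per mg of iron: pasta $0.3462, brown rice $0.7857, cheddar $2.0000.
Take 2.308 servings of pasta: +3.0 mg iron for $1.04 (total $1.04, still need 0.0 mg).
Greedy by cheapest-per-mg is optimal for a single linear constraint, so the minimum cost is $1.04.

$1.04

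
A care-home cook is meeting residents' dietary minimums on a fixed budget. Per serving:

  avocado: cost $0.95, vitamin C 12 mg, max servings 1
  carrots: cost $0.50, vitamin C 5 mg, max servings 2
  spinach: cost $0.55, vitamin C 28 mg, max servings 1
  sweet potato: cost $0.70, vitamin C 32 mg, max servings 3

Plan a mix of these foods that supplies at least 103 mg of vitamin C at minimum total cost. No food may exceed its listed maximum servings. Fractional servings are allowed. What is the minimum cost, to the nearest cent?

$2.19

Cost per mg of vitamin C: spinach $0.0196, sweet potato $0.0219, avocado $0.0792, carrots $0.1000.
Take 1 serving of spinach: +28.0 mg vitamin C for $0.55 (total $0.55, still need 75.0 mg).
Take 2.344 servings of sweet potato: +75.0 mg vitamin C for $1.64 (total $2.19, still need 0.0 mg).
Greedy by cheapest-per-mg is optimal for a single linear constraint, so the minimum cost is $2.19.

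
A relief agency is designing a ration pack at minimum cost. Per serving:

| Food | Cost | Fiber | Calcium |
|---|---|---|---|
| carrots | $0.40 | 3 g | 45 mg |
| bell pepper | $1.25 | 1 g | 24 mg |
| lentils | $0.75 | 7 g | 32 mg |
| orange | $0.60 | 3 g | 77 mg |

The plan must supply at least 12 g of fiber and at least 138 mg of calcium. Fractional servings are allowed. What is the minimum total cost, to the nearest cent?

$1.49

Compare the cost at each extreme point of the feasible region.
carrots only: max(12/3, 138/45) = 4 servings → $1.60.
bell pepper only: max(12/1, 138/24) = 12 servings → $15.00.
lentils only: max(12/7, 138/32) = 4.312 servings → $3.23.
orange only: max(12/3, 138/77) = 4 servings → $2.40.
carrots + bell pepper with both targets exact would need a negative amount; discard.
carrots + lentils with both tight: 2.658 servings and 0.5753 servings → $1.49.
carrots + orange: intersection lies outside the first quadrant.
bell pepper + lentils with both tight: 4.279 servings and 1.103 servings → $6.18.
bell pepper + orange: intersection lies outside the first quadrant.
lentils + orange with both tight: 1.151 servings and 1.314 servings → $1.65.
Cheapest feasible corner: $1.49.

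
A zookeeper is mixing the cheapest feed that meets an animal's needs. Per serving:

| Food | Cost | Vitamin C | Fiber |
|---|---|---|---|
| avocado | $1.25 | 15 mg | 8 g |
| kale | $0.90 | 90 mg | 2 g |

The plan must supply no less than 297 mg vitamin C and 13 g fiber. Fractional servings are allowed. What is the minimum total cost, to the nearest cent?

Compare the cost at each extreme point of the feasible region.
avocado only: max(297/15, 13/8) = 19.8 servings → $24.75.
kale only: max(297/90, 13/2) = 6.5 servings → $5.85.
avocado + kale with both tight: 0.8348 servings and 3.161 servings → $3.89.
So the least-cost plan costs $3.89.

$3.89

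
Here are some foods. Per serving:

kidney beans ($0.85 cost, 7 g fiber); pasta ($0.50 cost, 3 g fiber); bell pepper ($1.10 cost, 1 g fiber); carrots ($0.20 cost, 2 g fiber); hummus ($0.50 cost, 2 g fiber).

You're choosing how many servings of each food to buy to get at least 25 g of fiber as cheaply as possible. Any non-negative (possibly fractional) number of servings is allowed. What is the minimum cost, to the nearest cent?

Cost per g of fiber: carrots $0.1000, kidney beans $0.1214, pasta $0.1667, hummus $0.2500, bell pepper $1.1000.
With no serving limits, use only carrots: 25 g / 2 g = 12.5 servings × $0.20 = $2.50.

$2.50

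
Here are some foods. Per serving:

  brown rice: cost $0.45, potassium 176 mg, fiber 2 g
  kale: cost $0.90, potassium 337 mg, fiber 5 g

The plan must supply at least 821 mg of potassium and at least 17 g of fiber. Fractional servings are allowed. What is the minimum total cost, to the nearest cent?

With two linear requirements the optimum uses one or two foods; enumerate the corners.
brown rice only: max(821/176, 17/2) = 8.5 servings → $3.83.
kale only: max(821/337, 17/5) = 3.4 servings → $3.06.
brown rice + kale: the both-tight solution has a negative serving — not a feasible corner.
So the least-cost plan costs $3.06.

$3.06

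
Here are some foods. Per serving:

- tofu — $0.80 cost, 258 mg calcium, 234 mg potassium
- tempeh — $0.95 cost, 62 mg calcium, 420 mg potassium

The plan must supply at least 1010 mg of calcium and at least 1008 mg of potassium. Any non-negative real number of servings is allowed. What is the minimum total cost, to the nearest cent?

tofu only: max(1010/258, 1008/234) = 4.308 servings → $3.45.
tempeh only: max(1010/62, 1008/420) = 16.29 servings → $15.48.
tofu + tempeh with both tight: 3.854 servings and 0.2528 servings → $3.32.
Cheapest feasible corner: $3.32.

$3.32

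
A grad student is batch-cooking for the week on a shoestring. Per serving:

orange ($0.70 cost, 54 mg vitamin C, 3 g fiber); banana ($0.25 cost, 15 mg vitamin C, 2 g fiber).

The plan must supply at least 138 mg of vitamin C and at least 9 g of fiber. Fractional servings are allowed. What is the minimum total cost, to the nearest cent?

The cheapest plan sits at a corner of the feasible region — with two constraints it uses at most two foods.
orange only: max(138/54, 9/3) = 3 servings → $2.10.
banana only: max(138/15, 9/2) = 9.2 servings → $2.30.
orange + banana with both tight: 2.238 servings and 1.143 servings → $1.85.
So the least-cost plan costs $1.85.

$1.85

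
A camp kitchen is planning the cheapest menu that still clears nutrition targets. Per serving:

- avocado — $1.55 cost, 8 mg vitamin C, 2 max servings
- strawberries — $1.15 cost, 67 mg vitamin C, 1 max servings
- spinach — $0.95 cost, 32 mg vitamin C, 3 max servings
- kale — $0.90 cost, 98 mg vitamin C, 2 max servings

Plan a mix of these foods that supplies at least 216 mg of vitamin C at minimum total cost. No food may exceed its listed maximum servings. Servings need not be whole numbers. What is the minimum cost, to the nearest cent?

$2.14

Cost per mg of vitamin C: kale $0.0092, strawberries $0.0172, spinach $0.0297, avocado $0.1938.
Take 2 servings of kale: +196.0 mg vitamin C for $1.80 (total $1.80, still need 20.0 mg).
Take 0.2985 servings of strawberries: +20.0 mg vitamin C for $0.34 (total $2.14, still need 0.0 mg).
Greedy by cheapest-per-mg is optimal for a single linear constraint, so the minimum cost is $2.14.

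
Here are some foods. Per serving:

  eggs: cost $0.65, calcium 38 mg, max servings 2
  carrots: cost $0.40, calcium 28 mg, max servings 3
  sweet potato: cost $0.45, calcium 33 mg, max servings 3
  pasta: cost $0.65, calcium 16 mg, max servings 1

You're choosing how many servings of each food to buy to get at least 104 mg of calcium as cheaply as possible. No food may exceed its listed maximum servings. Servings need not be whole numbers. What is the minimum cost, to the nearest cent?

$1.42

Cost per mg of calcium: sweet potato $0.0136, carrots $0.0143, eggs $0.0171, pasta $0.0406.
Take 3 servings of sweet potato: +99.0 mg calcium for $1.35 (total $1.35, still need 5.0 mg).
Take 0.1786 servings of carrots: +5.0 mg calcium for $0.07 (total $1.42, still need 0.0 mg).
Filling from the cheapest source first is optimal under one linear minimum: $1.42.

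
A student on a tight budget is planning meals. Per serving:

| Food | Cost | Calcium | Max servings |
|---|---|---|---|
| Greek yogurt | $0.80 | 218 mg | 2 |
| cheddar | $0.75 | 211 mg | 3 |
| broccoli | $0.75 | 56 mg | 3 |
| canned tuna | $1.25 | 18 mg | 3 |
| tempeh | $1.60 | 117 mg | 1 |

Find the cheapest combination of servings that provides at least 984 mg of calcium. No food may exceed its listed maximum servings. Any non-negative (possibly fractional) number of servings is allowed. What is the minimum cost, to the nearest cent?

Cost per mg of calcium: cheddar $0.0036, Greek yogurt $0.0037, broccoli $0.0134, tempeh $0.0137, canned tuna $0.0694.
Take 3 servings of cheddar: +633.0 mg calcium for $2.25 (total $2.25, still need 351.0 mg).
Take 1.61 servings of Greek yogurt: +351.0 mg calcium for $1.29 (total $3.54, still need 0.0 mg).
Filling from the cheapest source first is optimal under one linear minimum: $3.54.

$3.54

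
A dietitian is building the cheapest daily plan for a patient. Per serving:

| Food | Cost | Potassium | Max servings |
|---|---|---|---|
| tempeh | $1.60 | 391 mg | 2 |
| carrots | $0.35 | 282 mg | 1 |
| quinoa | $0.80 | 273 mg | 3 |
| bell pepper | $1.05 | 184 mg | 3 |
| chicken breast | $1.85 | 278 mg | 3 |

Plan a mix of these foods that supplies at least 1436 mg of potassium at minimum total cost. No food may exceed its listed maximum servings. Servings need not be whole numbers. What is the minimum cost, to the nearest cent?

Cost per mg of potassium: carrots $0.0012, quinoa $0.0029, tempeh $0.0041, bell pepper $0.0057, chicken breast $0.0067.
Take 1 serving of carrots: +282.0 mg potassium for $0.35 (total $0.35, still need 1154.0 mg).
Take 3 servings of quinoa: +819.0 mg potassium for $2.40 (total $2.75, still need 335.0 mg).
Take 0.8568 servings of tempeh: +335.0 mg potassium for $1.37 (total $4.12, still need 0.0 mg).
Filling from the cheapest source first is optimal under one linear minimum: $4.12.

$4.12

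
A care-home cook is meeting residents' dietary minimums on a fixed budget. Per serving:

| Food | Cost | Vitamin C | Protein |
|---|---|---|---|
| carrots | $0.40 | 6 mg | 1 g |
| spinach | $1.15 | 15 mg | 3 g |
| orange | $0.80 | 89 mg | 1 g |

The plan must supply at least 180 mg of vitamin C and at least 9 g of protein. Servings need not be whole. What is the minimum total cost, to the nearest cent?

$4.12

With two linear requirements the optimum uses one or two foods; enumerate the corners.
carrots only: max(180/6, 9/1) = 30 servings → $12.00.
spinach only: max(180/15, 9/3) = 12 servings → $13.80.
orange only: max(180/89, 9/1) = 9 servings → $7.20.
carrots + spinach with both targets exact would need a negative amount; discard.
carrots + orange with both tight: 7.482 servings and 1.518 servings → $4.21.
spinach + orange with both tight: 2.464 servings and 1.607 servings → $4.12.
Cheapest feasible corner: $4.12.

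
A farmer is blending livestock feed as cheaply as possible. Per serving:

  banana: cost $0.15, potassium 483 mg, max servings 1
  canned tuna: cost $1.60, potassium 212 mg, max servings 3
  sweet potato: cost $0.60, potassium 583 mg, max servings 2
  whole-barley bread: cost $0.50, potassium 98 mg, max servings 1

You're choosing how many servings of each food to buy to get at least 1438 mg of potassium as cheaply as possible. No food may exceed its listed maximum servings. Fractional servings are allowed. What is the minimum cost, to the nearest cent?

Cost per mg of potassium: banana $0.0003, sweet potato $0.0010, whole-barley bread $0.0051, canned tuna $0.0075.
Take 1 serving of banana: +483.0 mg potassium for $0.15 (total $0.15, still need 955.0 mg).
Take 1.638 servings of sweet potato: +955.0 mg potassium for $0.98 (total $1.13, still need 0.0 mg).
Greedy by cheapest-per-mg is optimal for a single linear constraint, so the minimum cost is $1.13.

$1.13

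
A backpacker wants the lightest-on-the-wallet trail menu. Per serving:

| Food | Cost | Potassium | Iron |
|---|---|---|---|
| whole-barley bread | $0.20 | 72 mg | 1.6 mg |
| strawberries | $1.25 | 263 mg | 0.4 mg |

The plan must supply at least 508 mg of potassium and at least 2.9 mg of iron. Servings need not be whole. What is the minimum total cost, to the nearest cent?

whole-barley bread only: max(508/72, 2.9/1.6) = 7.056 servings → $1.41.
strawberries only: max(508/263, 2.9/0.4) = 7.25 servings → $9.06.
whole-barley bread + strawberries with both tight: 1.427 servings and 1.541 servings → $2.21.
Cheapest feasible corner: $1.41.

$1.41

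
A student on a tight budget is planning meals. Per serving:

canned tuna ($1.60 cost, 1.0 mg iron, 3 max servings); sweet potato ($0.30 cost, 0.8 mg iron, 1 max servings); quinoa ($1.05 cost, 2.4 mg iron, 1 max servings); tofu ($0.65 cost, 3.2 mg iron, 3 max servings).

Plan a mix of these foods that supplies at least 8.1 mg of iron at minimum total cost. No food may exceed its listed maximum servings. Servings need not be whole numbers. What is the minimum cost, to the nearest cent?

Cost per mg of iron: tofu $0.2031, sweet potato $0.3750, quinoa $0.4375, canned tuna $1.6000.
Take 2.531 servings of tofu: +8.1 mg iron for $1.65 (total $1.65, still need 0.0 mg).
Filling from the cheapest source first is optimal under one linear minimum: $1.65.

$1.65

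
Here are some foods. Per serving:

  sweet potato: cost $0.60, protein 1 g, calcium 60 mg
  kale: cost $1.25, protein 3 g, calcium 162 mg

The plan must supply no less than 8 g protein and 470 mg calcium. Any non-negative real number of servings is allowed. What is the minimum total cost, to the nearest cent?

$3.63

The cheapest plan sits at a corner of the feasible region — with two constraints it uses at most two foods.
sweet potato only: max(8/1, 470/60) = 8 servings → $4.80.
kale only: max(8/3, 470/162) = 2.901 servings → $3.63.
sweet potato + kale with both tight: 6.333 servings and 0.5556 servings → $4.49.
Cheapest feasible corner: $3.63.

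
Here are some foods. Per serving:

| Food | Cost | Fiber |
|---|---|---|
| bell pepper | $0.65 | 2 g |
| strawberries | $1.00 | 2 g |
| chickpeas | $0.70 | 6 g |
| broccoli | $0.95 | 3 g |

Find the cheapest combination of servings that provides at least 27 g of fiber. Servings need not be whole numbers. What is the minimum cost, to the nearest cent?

$3.15

Cost per g of fiber: chickpeas $0.1167, broccoli $0.3167, bell pepper $0.3250, strawberries $0.5000.
With no serving limits, use only chickpeas: 27 g / 6 g = 4.5 servings × $0.70 = $3.15.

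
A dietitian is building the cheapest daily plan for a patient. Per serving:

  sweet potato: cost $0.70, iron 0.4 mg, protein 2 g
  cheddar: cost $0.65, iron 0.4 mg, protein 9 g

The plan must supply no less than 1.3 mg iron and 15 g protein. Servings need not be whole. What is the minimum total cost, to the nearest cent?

A basic optimal solution has at most two foods positive. Try each food alone and each pair with both targets met exactly.
sweet potato only: max(1.3/0.4, 15/2) = 7.5 servings → $5.25.
cheddar only: max(1.3/0.4, 15/9) = 3.25 servings → $2.11.
sweet potato + cheddar with both tight: 2.036 servings and 1.214 servings → $2.21.
So the least-cost plan costs $2.11.

$2.11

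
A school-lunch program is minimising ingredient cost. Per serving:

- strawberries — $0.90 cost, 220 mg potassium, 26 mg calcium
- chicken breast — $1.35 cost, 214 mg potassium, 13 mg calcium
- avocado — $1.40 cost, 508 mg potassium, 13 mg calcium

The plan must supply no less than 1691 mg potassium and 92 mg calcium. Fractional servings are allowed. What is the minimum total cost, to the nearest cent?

Check every corner: each single food scaled to meet both minima, and each pair solved so both constraints bind.
strawberries only: max(1691/220, 92/26) = 7.686 servings → $6.92.
chicken breast only: max(1691/214, 92/13) = 7.902 servings → $10.67.
avocado only: max(1691/508, 92/13) = 7.077 servings → $9.91.
strawberries + chicken breast: the both-tight solution has a negative serving — not a feasible corner.
strawberries + avocado with both tight: 2.392 servings and 2.293 servings → $5.36.
chicken breast + avocado with both tight: 6.476 servings and 0.6005 servings → $9.58.
So the least-cost plan costs $5.36.

$5.36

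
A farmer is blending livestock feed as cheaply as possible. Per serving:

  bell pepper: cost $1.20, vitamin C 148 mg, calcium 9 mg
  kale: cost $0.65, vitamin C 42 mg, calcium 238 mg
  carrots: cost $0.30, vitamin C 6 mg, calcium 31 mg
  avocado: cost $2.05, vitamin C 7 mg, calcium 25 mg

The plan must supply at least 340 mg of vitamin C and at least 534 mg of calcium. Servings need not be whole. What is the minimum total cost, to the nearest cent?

$3.43

Minimising a linear cost over {vitamin C ≥ 340, calcium ≥ 534, servings ≥ 0} — the optimum is at a vertex, using one or two foods.
bell pepper only: max(340/148, 534/9) = 59.33 servings → $71.20.
kale only: max(340/42, 534/238) = 8.095 servings → $5.26.
carrots only: max(340/6, 534/31) = 56.67 servings → $17.00.
avocado only: max(340/7, 534/25) = 48.57 servings → $99.57.
bell pepper + kale with both tight: 1.679 servings and 2.18 servings → $3.43.
bell pepper + carrots with both tight: 1.618 servings and 16.76 servings → $6.97.
bell pepper + avocado with both tight: 1.309 servings and 20.89 servings → $44.39.
kale + carrots with both targets exact would need a negative amount; discard.
kale + avocado: the both-tight solution has a negative serving — not a feasible corner.
carrots + avocado: intersection lies outside the first quadrant.
So the least-cost plan costs $3.43.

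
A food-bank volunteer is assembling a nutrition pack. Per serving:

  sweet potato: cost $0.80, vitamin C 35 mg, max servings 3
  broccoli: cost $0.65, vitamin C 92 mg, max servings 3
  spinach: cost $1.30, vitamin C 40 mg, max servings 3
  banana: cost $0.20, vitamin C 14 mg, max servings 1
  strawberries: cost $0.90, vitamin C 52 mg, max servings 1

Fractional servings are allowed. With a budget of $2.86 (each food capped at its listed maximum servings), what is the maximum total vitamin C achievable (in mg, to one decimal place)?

Vitamin C per dollar: broccoli 141.5, banana 70, strawberries 57.78, sweet potato 43.75, spinach 30.77.
Take 3 servings of broccoli: spends $1.95, +276.0 mg vitamin C (running total 276.0 mg).
Take 1 serving of banana: spends $0.20, +14.0 mg vitamin C (running total 290.0 mg).
Take 0.7889 servings of strawberries: spends $0.71, +41.0 mg vitamin C (running total 331.0 mg).
Filling greedily by vitamin C-per-dollar is optimal for one linear limit, giving 331.0 mg.

331.0 mg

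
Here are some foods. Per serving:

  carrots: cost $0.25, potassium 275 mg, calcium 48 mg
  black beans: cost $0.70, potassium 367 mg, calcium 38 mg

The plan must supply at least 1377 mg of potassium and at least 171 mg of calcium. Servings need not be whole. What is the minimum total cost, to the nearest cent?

$1.25

This is a tiny linear program; its minimum lies at a vertex of the feasible set. List the vertices and price them.
carrots only: max(1377/275, 171/48) = 5.007 servings → $1.25.
black beans only: max(1377/367, 171/38) = 4.5 servings → $3.15.
carrots + black beans with both tight: 1.456 servings and 2.661 servings → $2.23.
So the least-cost plan costs $1.25.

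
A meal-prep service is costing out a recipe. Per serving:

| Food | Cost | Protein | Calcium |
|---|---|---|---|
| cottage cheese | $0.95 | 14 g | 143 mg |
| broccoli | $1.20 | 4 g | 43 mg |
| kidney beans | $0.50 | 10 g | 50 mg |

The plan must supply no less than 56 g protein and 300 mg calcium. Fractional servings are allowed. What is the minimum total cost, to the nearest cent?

$2.87

A basic optimal solution has at most two foods positive. Try each food alone and each pair with both targets met exactly.
cottage cheese only: max(56/14, 300/143) = 4 servings → $3.80.
broccoli only: max(56/4, 300/43) = 14 servings → $16.80.
kidney beans only: max(56/10, 300/50) = 6 servings → $3.00.
cottage cheese + broccoli: intersection lies outside the first quadrant.
cottage cheese + kidney beans with both tight: 0.274 servings and 5.216 servings → $2.87.
broccoli + kidney beans with both tight: 0.8696 servings and 5.252 servings → $3.67.
Cheapest feasible corner: $2.87.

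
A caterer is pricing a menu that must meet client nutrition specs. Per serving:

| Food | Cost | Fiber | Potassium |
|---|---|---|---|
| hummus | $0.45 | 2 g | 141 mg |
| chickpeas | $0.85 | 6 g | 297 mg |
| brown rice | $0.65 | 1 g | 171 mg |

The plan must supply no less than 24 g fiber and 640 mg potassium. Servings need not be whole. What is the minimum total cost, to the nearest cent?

$3.40

Minimising a linear cost over {fiber ≥ 24, potassium ≥ 640, servings ≥ 0} — the optimum is at a vertex, using one or two foods.
hummus only: max(24/2, 640/141) = 12 servings → $5.40.
chickpeas only: max(24/6, 640/297) = 4 servings → $3.40.
brown rice only: max(24/1, 640/171) = 24 servings → $15.60.
hummus + chickpeas with both targets exact would need a negative amount; discard.
hummus + brown rice with both targets exact would need a negative amount; discard.
chickpeas + brown rice with both targets exact would need a negative amount; discard.
The minimum over all feasible corners is $3.40.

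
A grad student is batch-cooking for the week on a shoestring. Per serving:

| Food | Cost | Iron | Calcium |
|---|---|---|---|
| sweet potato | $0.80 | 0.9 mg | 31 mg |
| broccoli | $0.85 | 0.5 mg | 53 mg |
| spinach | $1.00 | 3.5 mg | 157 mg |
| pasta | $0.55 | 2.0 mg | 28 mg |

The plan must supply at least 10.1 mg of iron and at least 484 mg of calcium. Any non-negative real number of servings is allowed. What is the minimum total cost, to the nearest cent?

At the optimum either one food covers both requirements or two foods hit both targets exactly; no other combination can be cheaper.
sweet potato only: max(10.1/0.9, 484/31) = 15.61 servings → $12.49.
broccoli only: max(10.1/0.5, 484/53) = 20.2 servings → $17.17.
spinach only: max(10.1/3.5, 484/157) = 3.083 servings → $3.08.
pasta only: max(10.1/2.0, 484/28) = 17.29 servings → $9.51.
sweet potato + broccoli with both tight: 9.109 servings and 3.804 servings → $10.52.
sweet potato + spinach: the both-tight solution has a negative serving — not a feasible corner.
sweet potato + pasta: the both-tight solution has a negative serving — not a feasible corner.
broccoli + spinach with both tight: 1.012 servings and 2.741 servings → $3.60.
broccoli + pasta with both tight: 7.448 servings and 3.188 servings → $8.08.
spinach + pasta with both targets exact would need a negative amount; discard.
Cheapest feasible corner: $3.08.

$3.08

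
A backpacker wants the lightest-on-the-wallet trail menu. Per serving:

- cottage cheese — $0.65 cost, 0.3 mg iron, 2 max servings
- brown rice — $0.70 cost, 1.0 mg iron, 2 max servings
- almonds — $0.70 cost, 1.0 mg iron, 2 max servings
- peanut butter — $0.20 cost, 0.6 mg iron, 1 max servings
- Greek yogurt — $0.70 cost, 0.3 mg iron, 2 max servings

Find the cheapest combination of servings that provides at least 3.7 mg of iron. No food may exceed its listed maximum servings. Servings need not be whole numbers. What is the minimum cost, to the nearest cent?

Cost per mg of iron: peanut butter $0.3333, brown rice $0.7000, almonds $0.7000, cottage cheese $2.1667, Greek yogurt $2.3333.
Take 1 serving of peanut butter: +0.6 mg iron for $0.20 (total $0.20, still need 3.1 mg).
Take 2 servings of brown rice: +2.0 mg iron for $1.40 (total $1.60, still need 1.1 mg).
Take 1.1 servings of almonds: +1.1 mg iron for $0.77 (total $2.37, still need 0.0 mg).
Filling from the cheapest source first is optimal under one linear minimum: $2.37.

$2.37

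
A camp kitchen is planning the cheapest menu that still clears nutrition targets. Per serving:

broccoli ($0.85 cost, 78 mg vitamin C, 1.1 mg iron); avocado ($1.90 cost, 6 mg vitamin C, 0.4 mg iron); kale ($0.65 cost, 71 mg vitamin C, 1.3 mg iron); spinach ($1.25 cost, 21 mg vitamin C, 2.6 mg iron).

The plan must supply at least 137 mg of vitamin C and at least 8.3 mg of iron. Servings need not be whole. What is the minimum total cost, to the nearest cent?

This is a tiny linear program; its minimum lies at a vertex of the feasible set. List the vertices and price them.
broccoli only: max(137/78, 8.3/1.1) = 7.545 servings → $6.41.
avocado only: max(137/6, 8.3/0.4) = 22.83 servings → $43.38.
kale only: max(137/71, 8.3/1.3) = 6.385 servings → $4.15.
spinach only: max(137/21, 8.3/2.6) = 6.524 servings → $8.15.
broccoli + avocado with both tight: 0.2033 servings and 20.19 servings → $38.54.
broccoli + kale: intersection lies outside the first quadrant.
broccoli + spinach with both tight: 1.012 servings and 2.764 servings → $4.32.
avocado + kale with both tight: 19.96 servings and 0.2427 servings → $38.08.
avocado + spinach with both targets exact would need a negative amount; discard.
kale + spinach with both tight: 1.156 servings and 2.614 servings → $4.02.
So the least-cost plan costs $4.02.

$4.02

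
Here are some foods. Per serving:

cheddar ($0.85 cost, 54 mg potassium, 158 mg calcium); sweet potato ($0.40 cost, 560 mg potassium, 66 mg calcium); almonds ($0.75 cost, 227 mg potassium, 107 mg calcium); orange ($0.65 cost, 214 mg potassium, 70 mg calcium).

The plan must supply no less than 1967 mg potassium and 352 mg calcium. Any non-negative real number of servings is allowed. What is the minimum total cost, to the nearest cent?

$2.05

Check every corner: each single food scaled to meet both minima, and each pair solved so both constraints bind.
cheddar only: max(1967/54, 352/158) = 36.43 servings → $30.96.
sweet potato only: max(1967/560, 352/66) = 5.333 servings → $2.13.
almonds only: max(1967/227, 352/107) = 8.665 servings → $6.50.
orange only: max(1967/214, 352/70) = 9.192 servings → $5.97.
cheddar + sweet potato with both tight: 0.7925 servings and 3.436 servings → $2.05.
cheddar + almonds with both targets exact would need a negative amount; discard.
cheddar + orange with both targets exact would need a negative amount; discard.
sweet potato + almonds with both tight: 2.905 servings and 1.498 servings → $2.29.
sweet potato + orange with both tight: 2.487 servings and 2.684 servings → $2.74.
almonds + orange: the both-tight solution has a negative serving — not a feasible corner.
So the least-cost plan costs $2.05.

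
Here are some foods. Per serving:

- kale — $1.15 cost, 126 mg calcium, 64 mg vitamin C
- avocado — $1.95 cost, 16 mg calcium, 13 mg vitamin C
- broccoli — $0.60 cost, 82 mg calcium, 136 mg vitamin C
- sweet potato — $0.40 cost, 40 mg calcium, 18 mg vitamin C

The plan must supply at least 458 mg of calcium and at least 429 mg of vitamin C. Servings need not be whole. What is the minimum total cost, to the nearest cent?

kale only: max(458/126, 429/64) = 6.703 servings → $7.71.
avocado only: max(458/16, 429/13) = 33 servings → $64.35.
broccoli only: max(458/82, 429/136) = 5.585 servings → $3.35.
sweet potato only: max(458/40, 429/18) = 23.83 servings → $9.53.
kale + avocado: the both-tight solution has a negative serving — not a feasible corner.
kale + broccoli with both tight: 2.28 servings and 2.081 servings → $3.87.
kale + sweet potato with both targets exact would need a negative amount; discard.
avocado + broccoli with both tight: 24.42 servings and 0.8198 servings → $48.12.
avocado + sweet potato with both targets exact would need a negative amount; discard.
broccoli + sweet potato with both tight: 2.249 servings and 6.839 servings → $4.09.
The minimum over all feasible corners is $3.35.

$3.35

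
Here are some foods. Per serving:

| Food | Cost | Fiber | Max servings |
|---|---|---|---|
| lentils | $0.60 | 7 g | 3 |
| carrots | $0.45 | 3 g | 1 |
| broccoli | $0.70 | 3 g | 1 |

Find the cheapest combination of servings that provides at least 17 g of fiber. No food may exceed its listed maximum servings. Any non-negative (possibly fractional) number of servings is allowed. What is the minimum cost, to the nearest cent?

$1.46

Cost per g of fiber: lentils $0.0857, carrots $0.1500, broccoli $0.2333.
Take 2.429 servings of lentils: +17.0 g fiber for $1.46 (total $1.46, still need 0.0 g).
Filling from the cheapest source first is optimal under one linear minimum: $1.46.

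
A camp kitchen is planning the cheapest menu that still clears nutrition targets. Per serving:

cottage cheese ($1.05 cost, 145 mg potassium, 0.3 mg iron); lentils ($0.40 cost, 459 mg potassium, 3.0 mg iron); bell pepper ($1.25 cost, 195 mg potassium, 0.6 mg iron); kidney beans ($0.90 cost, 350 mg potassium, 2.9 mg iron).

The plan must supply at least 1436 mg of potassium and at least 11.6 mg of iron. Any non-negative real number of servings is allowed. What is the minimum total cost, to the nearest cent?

$1.55

Two binding constraints pin down two serving amounts, so the optimal mix uses at most two foods. The candidates are each food alone (scaled to the tighter of potassium/iron) and each pair with both constraints tight.
cottage cheese only: max(1436/145, 11.6/0.3) = 38.67 servings → $40.60.
lentils only: max(1436/459, 11.6/3.0) = 3.867 servings → $1.55.
bell pepper only: max(1436/195, 11.6/0.6) = 19.33 servings → $24.17.
kidney beans only: max(1436/350, 11.6/2.9) = 4.103 servings → $3.69.
cottage cheese + lentils: intersection lies outside the first quadrant.
cottage cheese + bell pepper with both targets exact would need a negative amount; discard.
cottage cheese + kidney beans with both tight: 0.3309 servings and 3.966 servings → $3.92.
lentils + bell pepper with both targets exact would need a negative amount; discard.
lentils + kidney beans with both tight: 0.3714 servings and 3.616 servings → $3.40.
bell pepper + kidney beans with both tight: 0.2937 servings and 3.939 servings → $3.91.
So the least-cost plan costs $1.55.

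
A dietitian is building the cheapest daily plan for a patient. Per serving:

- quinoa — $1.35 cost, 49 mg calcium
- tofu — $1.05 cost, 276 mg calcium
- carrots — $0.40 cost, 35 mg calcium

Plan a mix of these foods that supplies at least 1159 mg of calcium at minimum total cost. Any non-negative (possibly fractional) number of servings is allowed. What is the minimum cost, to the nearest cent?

Cost per mg of calcium: tofu $0.0038, carrots $0.0114, quinoa $0.0276.
With no serving limits, use only tofu: 1159 mg / 276 mg = 4.199 servings × $1.05 = $4.41.

$4.41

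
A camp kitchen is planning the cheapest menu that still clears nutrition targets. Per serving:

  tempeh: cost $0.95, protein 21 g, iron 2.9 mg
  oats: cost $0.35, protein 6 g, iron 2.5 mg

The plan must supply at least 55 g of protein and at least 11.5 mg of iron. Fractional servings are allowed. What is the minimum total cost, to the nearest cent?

$2.67

Compare the cost at each extreme point of the feasible region.
tempeh only: max(55/21, 11.5/2.9) = 3.966 servings → $3.77.
oats only: max(55/6, 11.5/2.5) = 9.167 servings → $3.21.
tempeh + oats with both tight: 1.952 servings and 2.336 servings → $2.67.
The minimum over all feasible corners is $2.67.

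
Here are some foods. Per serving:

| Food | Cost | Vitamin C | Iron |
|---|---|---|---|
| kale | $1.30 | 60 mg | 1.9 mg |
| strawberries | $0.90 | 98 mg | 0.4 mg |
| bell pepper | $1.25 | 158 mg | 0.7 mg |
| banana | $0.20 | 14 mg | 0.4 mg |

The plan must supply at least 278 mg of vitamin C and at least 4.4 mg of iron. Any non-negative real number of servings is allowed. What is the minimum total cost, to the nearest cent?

$3.04

A basic optimal solution has at most two foods positive. Try each food alone and each pair with both targets met exactly.
kale only: max(278/60, 4.4/1.9) = 4.633 servings → $6.02.
strawberries only: max(278/98, 4.4/0.4) = 11 servings → $9.90.
bell pepper only: max(278/158, 4.4/0.7) = 6.286 servings → $7.86.
banana only: max(278/14, 4.4/0.4) = 19.86 servings → $3.97.
kale + strawberries with both tight: 1.973 servings and 1.629 servings → $4.03.
kale + bell pepper with both tight: 1.939 servings and 1.023 servings → $3.80.
kale + banana with both targets exact would need a negative amount; discard.
strawberries + bell pepper: intersection lies outside the first quadrant.
strawberries + banana with both tight: 1.476 servings and 9.524 servings → $3.23.
bell pepper + banana with both tight: 0.9288 servings and 9.375 servings → $3.04.
So the least-cost plan costs $3.04.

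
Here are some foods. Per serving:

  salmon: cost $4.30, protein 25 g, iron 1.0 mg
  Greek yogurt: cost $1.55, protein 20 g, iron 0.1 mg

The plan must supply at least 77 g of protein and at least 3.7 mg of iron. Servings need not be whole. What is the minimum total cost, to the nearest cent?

$15.91

A basic optimal solution has at most two foods positive. Try each food alone and each pair with both targets met exactly.
salmon only: max(77/25, 3.7/1.0) = 3.7 servings → $15.91.
Greek yogurt only: max(77/20, 3.7/0.1) = 37 servings → $57.35.
salmon + Greek yogurt with both targets exact would need a negative amount; discard.
So the least-cost plan costs $15.91.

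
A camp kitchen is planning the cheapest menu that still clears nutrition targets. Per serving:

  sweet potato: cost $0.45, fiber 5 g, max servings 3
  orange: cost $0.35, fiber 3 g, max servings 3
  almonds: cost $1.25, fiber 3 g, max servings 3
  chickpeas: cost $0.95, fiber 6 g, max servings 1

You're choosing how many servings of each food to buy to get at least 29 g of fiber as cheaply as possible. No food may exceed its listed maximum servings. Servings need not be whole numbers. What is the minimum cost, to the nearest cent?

$3.19

Cost per g of fiber: sweet potato $0.0900, orange $0.1167, chickpeas $0.1583, almonds $0.4167.
Take 3 servings of sweet potato: +15.0 g fiber for $1.35 (total $1.35, still need 14.0 g).
Take 3 servings of orange: +9.0 g fiber for $1.05 (total $2.40, still need 5.0 g).
Take 0.8333 servings of chickpeas: +5.0 g fiber for $0.79 (total $3.19, still need 0.0 g).
Greedy by cheapest-per-g is optimal for a single linear constraint, so the minimum cost is $3.19.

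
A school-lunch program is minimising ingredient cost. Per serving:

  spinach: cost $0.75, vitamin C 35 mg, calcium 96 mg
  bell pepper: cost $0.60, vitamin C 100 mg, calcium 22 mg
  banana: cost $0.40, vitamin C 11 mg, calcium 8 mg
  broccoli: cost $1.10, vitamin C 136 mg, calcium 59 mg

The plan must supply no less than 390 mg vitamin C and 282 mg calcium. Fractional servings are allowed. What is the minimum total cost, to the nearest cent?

At the optimum either one food covers both requirements or two foods hit both targets exactly; no other combination can be cheaper.
spinach only: max(390/35, 282/96) = 11.14 servings → $8.36.
bell pepper only: max(390/100, 282/22) = 12.82 servings → $7.69.
banana only: max(390/11, 282/8) = 35.45 servings → $14.18.
broccoli only: max(390/136, 282/59) = 4.78 servings → $5.26.
spinach + bell pepper with both tight: 2.222 servings and 3.122 servings → $3.54.
spinach + banana: the both-tight solution has a negative serving — not a feasible corner.
spinach + broccoli with both tight: 1.396 servings and 2.508 servings → $3.81.
bell pepper + banana with both tight: 0.03226 servings and 35.16 servings → $14.08.
bell pepper + broccoli with both targets exact would need a negative amount; discard.
banana + broccoli with both tight: 34.95 servings and 0.041 servings → $14.02.
So the least-cost plan costs $3.54.

$3.54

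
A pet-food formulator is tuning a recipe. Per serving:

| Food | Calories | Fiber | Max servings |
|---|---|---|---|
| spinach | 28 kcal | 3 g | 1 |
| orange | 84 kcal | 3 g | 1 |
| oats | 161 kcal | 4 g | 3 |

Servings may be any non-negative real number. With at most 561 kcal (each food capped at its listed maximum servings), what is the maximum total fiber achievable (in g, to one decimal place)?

17.2 g

Fiber per kcal: spinach 0.1071, orange 0.03571, oats 0.02484.
Take 1 serving of spinach: uses 28 kcal, +3.0 g fiber (running total 3.0 g).
Take 1 serving of orange: uses 84 kcal, +3.0 g fiber (running total 6.0 g).
Take 2.789 servings of oats: uses 449 kcal, +11.2 g fiber (running total 17.2 g).
Greedy by best ratio exhausts the calories allowance optimally: 17.2 g.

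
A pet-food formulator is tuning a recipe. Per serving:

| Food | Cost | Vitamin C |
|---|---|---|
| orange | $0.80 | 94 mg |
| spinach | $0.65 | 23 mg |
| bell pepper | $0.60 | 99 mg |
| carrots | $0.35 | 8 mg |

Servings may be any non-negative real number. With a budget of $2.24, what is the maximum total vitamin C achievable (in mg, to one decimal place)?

Vitamin C per dollar: bell pepper 165, orange 117.5, spinach 35.38, carrots 22.86.
With no serving limits, spend the whole cost allowance on bell pepper: $2.24 / $0.60 × 99 mg = 369.6 mg.

369.6 mg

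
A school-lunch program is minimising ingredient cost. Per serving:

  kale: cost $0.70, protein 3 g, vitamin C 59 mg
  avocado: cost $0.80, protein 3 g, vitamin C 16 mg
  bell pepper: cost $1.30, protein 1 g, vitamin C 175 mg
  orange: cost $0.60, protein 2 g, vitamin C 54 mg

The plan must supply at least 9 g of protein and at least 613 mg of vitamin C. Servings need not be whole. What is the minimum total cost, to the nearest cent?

$5.09

At the optimum either one food covers both requirements or two foods hit both targets exactly; no other combination can be cheaper.
kale only: max(9/3, 613/59) = 10.39 servings → $7.27.
avocado only: max(9/3, 613/16) = 38.31 servings → $30.65.
bell pepper only: max(9/1, 613/175) = 9 servings → $11.70.
orange only: max(9/2, 613/54) = 11.35 servings → $6.81.
kale + avocado: intersection lies outside the first quadrant.
kale + bell pepper with both tight: 2.064 servings and 2.807 servings → $5.09.
kale + orange: intersection lies outside the first quadrant.
avocado + bell pepper with both tight: 1.89 servings and 3.33 servings → $5.84.
avocado + orange with both targets exact would need a negative amount; discard.
bell pepper + orange with both tight: 2.5 servings and 3.25 servings → $5.20.
So the least-cost plan costs $5.09.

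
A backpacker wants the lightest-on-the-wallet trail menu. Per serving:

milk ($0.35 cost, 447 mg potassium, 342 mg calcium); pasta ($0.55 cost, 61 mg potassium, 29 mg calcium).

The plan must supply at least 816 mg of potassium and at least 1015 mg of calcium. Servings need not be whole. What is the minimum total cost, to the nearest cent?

$1.04

With two linear requirements the optimum uses one or two foods; enumerate the corners.
milk only: max(816/447, 1015/342) = 2.968 servings → $1.04.
pasta only: max(816/61, 1015/29) = 35 servings → $19.25.
milk + pasta: the both-tight solution has a negative serving — not a feasible corner.
Cheapest feasible corner: $1.04.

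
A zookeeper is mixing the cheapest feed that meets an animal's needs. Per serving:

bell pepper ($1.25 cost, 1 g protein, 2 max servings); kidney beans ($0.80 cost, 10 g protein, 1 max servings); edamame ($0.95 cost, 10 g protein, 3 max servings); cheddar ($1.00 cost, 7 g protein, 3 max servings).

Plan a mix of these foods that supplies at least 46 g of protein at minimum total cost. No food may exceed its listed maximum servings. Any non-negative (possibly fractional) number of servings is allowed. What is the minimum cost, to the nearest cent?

$4.51

Cost per g of protein: kidney beans $0.0800, edamame $0.0950, cheddar $0.1429, bell pepper $1.2500.
Take 1 serving of kidney beans: +10.0 g protein for $0.80 (total $0.80, still need 36.0 g).
Take 3 servings of edamame: +30.0 g protein for $2.85 (total $3.65, still need 6.0 g).
Take 0.8571 servings of cheddar: +6.0 g protein for $0.86 (total $4.51, still need 0.0 g).
Filling from the cheapest source first is optimal under one linear minimum: $4.51.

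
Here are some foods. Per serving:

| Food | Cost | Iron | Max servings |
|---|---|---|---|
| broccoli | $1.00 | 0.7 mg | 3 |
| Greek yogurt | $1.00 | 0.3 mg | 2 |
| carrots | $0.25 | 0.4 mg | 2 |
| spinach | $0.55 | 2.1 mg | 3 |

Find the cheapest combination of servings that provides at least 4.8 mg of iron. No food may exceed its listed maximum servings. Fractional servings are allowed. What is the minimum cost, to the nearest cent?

$1.26

Cost per mg of iron: spinach $0.2619, carrots $0.6250, broccoli $1.4286, Greek yogurt $3.3333.
Take 2.286 servings of spinach: +4.8 mg iron for $1.26 (total $1.26, still need 0.0 mg).
Filling from the cheapest source first is optimal under one linear minimum: $1.26.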